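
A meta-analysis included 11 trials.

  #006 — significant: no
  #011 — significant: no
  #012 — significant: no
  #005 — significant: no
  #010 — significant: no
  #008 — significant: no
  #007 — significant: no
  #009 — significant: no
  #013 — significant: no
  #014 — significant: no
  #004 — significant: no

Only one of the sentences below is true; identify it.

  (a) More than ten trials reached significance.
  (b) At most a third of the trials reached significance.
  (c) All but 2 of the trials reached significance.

(b)

|A| = 11, |A ∩ B| = 0, |A ∖ B| = 11.
(a) requires |A ∩ B| > 10: false.
(b) requires |A ∩ B| / |A| ≤ 1/3: true.
(c) requires |A ∖ B| = 2: false.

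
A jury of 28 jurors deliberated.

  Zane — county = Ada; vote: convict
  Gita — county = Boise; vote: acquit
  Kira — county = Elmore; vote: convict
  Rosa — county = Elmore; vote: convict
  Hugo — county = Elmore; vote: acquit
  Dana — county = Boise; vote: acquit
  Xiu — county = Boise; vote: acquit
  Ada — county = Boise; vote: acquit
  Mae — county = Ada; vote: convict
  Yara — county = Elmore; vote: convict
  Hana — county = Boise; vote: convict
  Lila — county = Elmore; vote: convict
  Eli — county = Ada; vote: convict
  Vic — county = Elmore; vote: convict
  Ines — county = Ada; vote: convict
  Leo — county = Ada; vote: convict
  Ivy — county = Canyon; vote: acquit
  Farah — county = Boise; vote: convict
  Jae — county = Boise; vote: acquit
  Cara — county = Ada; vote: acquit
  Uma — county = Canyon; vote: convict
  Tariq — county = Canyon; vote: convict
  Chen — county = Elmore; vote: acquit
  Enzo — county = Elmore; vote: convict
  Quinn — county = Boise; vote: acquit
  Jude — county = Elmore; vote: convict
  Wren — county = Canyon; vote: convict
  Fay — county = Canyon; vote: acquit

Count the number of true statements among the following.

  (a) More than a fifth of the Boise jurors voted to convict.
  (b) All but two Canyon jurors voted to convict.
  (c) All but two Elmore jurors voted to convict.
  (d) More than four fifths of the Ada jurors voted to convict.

4

(a) Boise: |A| = 8, |A ∩ B| = 2; needs |A ∩ B| / |A| > 1/5 — true.
(b) Canyon: |A| = 5, |A ∩ B| = 3; needs |A ∖ B| = 2 — true.
(c) Elmore: |A| = 9, |A ∩ B| = 7; needs |A ∖ B| = 2 — true.
(d) Ada: |A| = 6, |A ∩ B| = 5; needs |A ∩ B| / |A| > 4/5 — true.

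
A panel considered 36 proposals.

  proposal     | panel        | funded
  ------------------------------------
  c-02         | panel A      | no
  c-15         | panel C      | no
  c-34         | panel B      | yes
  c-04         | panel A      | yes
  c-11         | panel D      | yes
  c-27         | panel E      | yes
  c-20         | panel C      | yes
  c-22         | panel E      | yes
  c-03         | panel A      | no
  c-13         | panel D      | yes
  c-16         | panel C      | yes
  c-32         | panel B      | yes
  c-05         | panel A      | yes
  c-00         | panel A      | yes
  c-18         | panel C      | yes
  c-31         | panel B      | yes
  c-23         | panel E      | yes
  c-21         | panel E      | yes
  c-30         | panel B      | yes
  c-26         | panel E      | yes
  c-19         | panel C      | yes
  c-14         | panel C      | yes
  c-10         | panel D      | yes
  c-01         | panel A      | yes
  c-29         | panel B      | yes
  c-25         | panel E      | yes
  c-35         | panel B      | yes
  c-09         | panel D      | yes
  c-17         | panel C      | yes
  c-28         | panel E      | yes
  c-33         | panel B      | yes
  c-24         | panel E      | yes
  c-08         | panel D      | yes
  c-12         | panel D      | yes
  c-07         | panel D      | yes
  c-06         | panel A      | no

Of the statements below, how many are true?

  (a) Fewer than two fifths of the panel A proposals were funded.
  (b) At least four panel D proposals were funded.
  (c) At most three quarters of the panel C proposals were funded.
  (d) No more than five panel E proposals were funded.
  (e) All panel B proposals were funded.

2

(a) panel A: |A| = 7, |A ∩ B| = 4; needs |A ∩ B| / |A| < 2/5 — false.
(b) panel D: |A| = 7, |A ∩ B| = 7; needs |A ∩ B| ≥ 4 — true.
(c) panel C: |A| = 7, |A ∩ B| = 6; needs |A ∩ B| / |A| ≤ 3/4 — false.
(d) panel E: |A| = 8, |A ∩ B| = 8; needs |A ∩ B| ≤ 5 — false.
(e) panel B: |A| = 7, |A ∩ B| = 7; needs A ⊆ B, i.e. every element of A is in B (|A ∖ B| = 0) — true.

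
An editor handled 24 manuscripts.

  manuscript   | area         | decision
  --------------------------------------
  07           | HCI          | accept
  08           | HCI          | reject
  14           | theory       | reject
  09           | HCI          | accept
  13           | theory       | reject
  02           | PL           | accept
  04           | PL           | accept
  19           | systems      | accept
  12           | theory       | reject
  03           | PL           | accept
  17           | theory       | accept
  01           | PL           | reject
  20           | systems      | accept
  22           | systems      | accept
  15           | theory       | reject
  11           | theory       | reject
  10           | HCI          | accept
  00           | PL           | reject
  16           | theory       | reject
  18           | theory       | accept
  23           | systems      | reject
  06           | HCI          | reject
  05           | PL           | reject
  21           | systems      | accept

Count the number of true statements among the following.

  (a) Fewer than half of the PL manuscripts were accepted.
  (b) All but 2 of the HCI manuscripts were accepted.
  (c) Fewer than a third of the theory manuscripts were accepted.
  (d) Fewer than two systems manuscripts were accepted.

(a) PL: |A| = 6, |A ∩ B| = 3; needs |A ∩ B| < |A ∖ B| — false.
(b) HCI: |A| = 5, |A ∩ B| = 3; needs |A ∖ B| = 2 — true.
(c) theory: |A| = 8, |A ∩ B| = 2; needs |A ∩ B| / |A| < 1/3 — true.
(d) systems: |A| = 5, |A ∩ B| = 4; needs |A ∩ B| < 2 — false.

2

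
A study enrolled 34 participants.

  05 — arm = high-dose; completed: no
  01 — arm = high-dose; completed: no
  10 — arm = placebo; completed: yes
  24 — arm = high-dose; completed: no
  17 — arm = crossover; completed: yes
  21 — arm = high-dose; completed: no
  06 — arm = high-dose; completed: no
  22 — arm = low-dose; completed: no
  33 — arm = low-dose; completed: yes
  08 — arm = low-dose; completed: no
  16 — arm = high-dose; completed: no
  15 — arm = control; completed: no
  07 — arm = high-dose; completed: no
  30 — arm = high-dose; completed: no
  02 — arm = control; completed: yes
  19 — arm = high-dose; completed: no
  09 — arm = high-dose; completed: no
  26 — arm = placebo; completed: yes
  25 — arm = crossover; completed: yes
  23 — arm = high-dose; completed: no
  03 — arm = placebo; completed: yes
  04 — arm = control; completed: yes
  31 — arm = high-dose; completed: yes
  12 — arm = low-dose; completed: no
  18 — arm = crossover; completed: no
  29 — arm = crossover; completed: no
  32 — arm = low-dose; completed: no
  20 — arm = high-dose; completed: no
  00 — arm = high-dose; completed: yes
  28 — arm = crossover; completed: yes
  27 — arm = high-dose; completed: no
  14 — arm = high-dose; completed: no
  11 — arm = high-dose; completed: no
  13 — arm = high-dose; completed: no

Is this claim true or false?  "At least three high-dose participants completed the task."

'At least three high-dose participants completed the task' holds iff |A ∩ B| ≥ 3.
|A| = 18, |A ∩ B| = 2, |A ∖ B| = 16.
|A ∩ B| = 2, so the statement is false.

False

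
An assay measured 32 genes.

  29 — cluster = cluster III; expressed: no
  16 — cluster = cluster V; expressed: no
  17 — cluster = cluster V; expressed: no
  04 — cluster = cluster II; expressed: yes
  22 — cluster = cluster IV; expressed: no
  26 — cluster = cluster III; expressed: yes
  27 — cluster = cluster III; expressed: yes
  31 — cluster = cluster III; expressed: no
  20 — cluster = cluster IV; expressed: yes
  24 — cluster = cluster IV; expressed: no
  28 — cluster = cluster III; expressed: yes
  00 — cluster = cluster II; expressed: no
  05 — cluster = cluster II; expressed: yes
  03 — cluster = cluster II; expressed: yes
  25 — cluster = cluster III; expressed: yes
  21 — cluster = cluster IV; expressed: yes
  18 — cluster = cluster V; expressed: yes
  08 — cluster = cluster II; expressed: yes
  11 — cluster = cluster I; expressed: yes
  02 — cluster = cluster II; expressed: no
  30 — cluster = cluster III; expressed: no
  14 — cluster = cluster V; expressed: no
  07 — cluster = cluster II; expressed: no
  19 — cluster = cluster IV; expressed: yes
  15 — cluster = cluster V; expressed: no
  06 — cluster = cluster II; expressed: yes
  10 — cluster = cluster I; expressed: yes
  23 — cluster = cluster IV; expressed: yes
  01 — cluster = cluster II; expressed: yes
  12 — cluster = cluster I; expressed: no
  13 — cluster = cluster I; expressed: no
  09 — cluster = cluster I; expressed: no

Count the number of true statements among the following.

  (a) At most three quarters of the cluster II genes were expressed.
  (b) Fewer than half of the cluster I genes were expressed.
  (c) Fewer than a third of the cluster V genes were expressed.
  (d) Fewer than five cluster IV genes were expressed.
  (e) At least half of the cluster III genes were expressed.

5

(a) cluster II: |A| = 9, |A ∩ B| = 6; needs |A ∩ B| / |A| ≤ 3/4 — true.
(b) cluster I: |A| = 5, |A ∩ B| = 2; needs |A ∩ B| < |A ∖ B| — true.
(c) cluster V: |A| = 5, |A ∩ B| = 1; needs |A ∩ B| / |A| < 1/3 — true.
(d) cluster IV: |A| = 6, |A ∩ B| = 4; needs |A ∩ B| < 5 — true.
(e) cluster III: |A| = 7, |A ∩ B| = 4; needs |A ∩ B| ≥ |A ∖ B| — true.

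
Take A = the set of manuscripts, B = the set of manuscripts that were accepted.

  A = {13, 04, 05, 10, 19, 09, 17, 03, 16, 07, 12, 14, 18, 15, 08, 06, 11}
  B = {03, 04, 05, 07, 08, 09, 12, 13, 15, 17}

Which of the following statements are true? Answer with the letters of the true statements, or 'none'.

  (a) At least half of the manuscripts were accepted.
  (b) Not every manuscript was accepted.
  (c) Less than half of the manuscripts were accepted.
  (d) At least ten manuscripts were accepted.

|A| = 17, |A ∩ B| = 10, |A ∖ B| = 7.
(a) |A ∩ B| ≥ |A ∖ B|: holds.
(b) A ⊄ B (|A ∖ B| ≥ 1): holds.
(c) |A ∩ B| < |A ∖ B|: fails.
(d) |A ∩ B| ≥ 10: holds.

(a), (b), (d)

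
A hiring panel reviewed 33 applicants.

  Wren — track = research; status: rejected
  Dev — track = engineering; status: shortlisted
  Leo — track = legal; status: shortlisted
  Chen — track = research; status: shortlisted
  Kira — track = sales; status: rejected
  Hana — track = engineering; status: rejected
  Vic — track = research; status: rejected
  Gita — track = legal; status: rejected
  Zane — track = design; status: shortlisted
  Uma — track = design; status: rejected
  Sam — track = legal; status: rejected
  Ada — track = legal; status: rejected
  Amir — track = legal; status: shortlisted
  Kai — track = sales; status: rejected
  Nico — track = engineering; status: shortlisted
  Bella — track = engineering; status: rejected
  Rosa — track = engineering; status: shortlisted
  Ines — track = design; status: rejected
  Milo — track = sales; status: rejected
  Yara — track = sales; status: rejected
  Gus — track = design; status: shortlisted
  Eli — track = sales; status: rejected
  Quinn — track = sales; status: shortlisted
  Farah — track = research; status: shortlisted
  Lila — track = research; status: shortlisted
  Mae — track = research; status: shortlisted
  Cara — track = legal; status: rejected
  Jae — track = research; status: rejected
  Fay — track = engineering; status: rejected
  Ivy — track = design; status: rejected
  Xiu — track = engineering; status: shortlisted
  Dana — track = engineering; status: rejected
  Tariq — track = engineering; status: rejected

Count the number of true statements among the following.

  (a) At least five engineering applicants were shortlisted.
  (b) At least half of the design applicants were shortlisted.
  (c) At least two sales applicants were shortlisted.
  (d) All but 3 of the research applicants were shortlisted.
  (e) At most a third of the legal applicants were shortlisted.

2

(a) engineering: |A| = 9, |A ∩ B| = 4; needs |A ∩ B| ≥ 5 — false.
(b) design: |A| = 5, |A ∩ B| = 2; needs |A ∩ B| ≥ |A ∖ B| — false.
(c) sales: |A| = 6, |A ∩ B| = 1; needs |A ∩ B| ≥ 2 — false.
(d) research: |A| = 7, |A ∩ B| = 4; needs |A ∖ B| = 3 — true.
(e) legal: |A| = 6, |A ∩ B| = 2; needs |A ∩ B| / |A| ≤ 1/3 — true.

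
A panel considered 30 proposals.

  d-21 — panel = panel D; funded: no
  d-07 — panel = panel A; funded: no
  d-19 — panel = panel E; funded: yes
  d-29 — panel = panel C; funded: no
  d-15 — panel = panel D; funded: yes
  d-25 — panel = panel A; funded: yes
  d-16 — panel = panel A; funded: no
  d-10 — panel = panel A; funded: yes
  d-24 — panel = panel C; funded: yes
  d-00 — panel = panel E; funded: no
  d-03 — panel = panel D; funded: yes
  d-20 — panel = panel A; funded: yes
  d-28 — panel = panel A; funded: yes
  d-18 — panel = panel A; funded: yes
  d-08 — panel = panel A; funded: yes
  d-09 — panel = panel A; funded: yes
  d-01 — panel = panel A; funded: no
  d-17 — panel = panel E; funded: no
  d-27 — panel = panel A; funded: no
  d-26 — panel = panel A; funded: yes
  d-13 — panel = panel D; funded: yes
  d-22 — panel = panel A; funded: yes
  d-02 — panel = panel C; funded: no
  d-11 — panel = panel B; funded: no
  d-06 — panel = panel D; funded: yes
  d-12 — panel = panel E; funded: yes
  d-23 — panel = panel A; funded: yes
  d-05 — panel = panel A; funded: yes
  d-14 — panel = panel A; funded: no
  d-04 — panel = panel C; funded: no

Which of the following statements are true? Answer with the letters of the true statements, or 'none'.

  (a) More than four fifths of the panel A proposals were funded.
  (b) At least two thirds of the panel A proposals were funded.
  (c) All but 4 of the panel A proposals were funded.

|A| = 16, |A ∩ B| = 11, |A ∖ B| = 5.
(a) |A ∩ B| / |A| > 4/5: fails.
(b) |A ∩ B| / |A| ≥ 2/3: holds.
(c) |A ∖ B| = 4: fails.

(b)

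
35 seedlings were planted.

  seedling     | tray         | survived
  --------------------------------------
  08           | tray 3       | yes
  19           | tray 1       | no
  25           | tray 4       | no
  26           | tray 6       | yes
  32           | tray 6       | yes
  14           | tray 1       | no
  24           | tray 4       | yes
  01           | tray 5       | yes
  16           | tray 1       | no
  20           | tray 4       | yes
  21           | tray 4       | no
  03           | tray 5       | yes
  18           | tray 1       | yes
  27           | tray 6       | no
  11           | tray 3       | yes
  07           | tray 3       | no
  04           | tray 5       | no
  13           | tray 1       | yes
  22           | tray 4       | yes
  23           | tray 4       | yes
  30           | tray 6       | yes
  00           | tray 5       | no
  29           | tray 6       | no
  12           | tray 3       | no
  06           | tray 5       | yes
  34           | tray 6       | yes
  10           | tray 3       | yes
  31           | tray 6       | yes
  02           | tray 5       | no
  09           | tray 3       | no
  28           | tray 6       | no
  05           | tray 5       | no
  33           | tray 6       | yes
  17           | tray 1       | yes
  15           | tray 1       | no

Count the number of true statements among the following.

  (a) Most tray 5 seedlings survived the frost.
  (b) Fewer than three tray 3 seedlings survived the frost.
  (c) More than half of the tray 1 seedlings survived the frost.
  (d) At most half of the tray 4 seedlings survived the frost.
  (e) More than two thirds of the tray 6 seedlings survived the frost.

0

(a) tray 5: |A| = 7, |A ∩ B| = 3; needs |A ∩ B| > |A ∖ B| — false.
(b) tray 3: |A| = 6, |A ∩ B| = 3; needs |A ∩ B| < 3 — false.
(c) tray 1: |A| = 7, |A ∩ B| = 3; needs |A ∩ B| > |A ∖ B| — false.
(d) tray 4: |A| = 6, |A ∩ B| = 4; needs |A ∩ B| ≤ |A ∖ B| — false.
(e) tray 6: |A| = 9, |A ∩ B| = 6; needs |A ∩ B| / |A| > 2/3 — false.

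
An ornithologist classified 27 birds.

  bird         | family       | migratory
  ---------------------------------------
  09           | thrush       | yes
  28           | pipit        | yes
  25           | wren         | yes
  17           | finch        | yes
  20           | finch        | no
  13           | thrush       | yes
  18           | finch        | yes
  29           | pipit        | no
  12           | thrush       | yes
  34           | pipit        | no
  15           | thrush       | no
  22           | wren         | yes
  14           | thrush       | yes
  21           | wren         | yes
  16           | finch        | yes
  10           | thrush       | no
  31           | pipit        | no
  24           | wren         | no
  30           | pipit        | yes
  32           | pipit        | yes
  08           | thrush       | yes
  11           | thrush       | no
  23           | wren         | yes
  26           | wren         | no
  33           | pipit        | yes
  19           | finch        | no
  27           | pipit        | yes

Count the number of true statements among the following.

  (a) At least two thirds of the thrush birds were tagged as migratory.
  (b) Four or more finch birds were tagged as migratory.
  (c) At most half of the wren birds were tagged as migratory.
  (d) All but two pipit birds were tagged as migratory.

0

(a) thrush: |A| = 8, |A ∩ B| = 5; needs |A ∩ B| / |A| ≥ 2/3 — false.
(b) finch: |A| = 5, |A ∩ B| = 3; needs |A ∩ B| ≥ 4 — false.
(c) wren: |A| = 6, |A ∩ B| = 4; needs |A ∩ B| ≤ |A ∖ B| — false.
(d) pipit: |A| = 8, |A ∩ B| = 5; needs |A ∖ B| = 2 — false.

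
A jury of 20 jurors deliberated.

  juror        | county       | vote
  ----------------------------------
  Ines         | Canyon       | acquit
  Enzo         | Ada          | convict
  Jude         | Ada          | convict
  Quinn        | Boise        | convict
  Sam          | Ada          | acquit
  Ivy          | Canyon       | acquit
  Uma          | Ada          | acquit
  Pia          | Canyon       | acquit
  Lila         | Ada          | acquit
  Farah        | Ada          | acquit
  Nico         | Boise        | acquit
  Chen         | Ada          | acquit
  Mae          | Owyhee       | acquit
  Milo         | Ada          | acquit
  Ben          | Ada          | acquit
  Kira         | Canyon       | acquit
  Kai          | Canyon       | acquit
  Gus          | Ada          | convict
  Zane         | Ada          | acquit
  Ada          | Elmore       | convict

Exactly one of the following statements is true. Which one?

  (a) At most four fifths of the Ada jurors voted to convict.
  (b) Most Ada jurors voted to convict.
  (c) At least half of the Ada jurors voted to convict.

|A| = 11, |A ∩ B| = 3, |A ∖ B| = 8.
(a) requires |A ∩ B| / |A| ≤ 4/5: true.
(b) requires |A ∩ B| > |A ∖ B|: false.
(c) requires |A ∩ B| ≥ |A ∖ B|: false.

(a)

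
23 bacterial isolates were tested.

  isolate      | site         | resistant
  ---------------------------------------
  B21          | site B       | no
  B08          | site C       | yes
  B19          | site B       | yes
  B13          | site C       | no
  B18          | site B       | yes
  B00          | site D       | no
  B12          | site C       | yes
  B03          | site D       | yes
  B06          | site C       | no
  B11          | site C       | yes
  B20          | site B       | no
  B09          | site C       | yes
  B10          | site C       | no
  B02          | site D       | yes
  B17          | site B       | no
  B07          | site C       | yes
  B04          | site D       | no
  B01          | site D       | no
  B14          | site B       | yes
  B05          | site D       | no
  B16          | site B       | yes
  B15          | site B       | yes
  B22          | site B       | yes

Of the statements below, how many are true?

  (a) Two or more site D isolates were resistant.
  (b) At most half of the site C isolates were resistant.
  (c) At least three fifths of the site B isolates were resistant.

(a) site D: |A| = 6, |A ∩ B| = 2; needs |A ∩ B| ≥ 2 — true.
(b) site C: |A| = 8, |A ∩ B| = 5; needs |A ∩ B| ≤ |A ∖ B| — false.
(c) site B: |A| = 9, |A ∩ B| = 6; needs |A ∩ B| / |A| ≥ 3/5 — true.

2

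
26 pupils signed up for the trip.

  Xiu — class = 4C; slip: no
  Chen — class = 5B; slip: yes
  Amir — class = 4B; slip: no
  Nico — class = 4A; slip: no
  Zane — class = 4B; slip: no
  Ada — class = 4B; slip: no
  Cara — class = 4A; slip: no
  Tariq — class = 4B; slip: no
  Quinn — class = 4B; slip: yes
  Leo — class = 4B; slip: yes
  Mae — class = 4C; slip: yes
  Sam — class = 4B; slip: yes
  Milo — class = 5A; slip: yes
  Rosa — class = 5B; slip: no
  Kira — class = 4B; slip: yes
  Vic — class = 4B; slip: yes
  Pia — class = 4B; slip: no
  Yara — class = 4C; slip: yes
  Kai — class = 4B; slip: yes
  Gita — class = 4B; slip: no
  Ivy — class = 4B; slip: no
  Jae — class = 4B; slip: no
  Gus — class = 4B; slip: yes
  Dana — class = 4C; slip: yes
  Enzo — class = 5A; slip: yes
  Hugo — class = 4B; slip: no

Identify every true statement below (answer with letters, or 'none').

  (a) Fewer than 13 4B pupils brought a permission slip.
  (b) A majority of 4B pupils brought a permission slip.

|A| = 16, |A ∩ B| = 7, |A ∖ B| = 9.
(a) |A ∩ B| < 13: holds.
(b) |A ∩ B| > |A ∖ B|: fails.

(a)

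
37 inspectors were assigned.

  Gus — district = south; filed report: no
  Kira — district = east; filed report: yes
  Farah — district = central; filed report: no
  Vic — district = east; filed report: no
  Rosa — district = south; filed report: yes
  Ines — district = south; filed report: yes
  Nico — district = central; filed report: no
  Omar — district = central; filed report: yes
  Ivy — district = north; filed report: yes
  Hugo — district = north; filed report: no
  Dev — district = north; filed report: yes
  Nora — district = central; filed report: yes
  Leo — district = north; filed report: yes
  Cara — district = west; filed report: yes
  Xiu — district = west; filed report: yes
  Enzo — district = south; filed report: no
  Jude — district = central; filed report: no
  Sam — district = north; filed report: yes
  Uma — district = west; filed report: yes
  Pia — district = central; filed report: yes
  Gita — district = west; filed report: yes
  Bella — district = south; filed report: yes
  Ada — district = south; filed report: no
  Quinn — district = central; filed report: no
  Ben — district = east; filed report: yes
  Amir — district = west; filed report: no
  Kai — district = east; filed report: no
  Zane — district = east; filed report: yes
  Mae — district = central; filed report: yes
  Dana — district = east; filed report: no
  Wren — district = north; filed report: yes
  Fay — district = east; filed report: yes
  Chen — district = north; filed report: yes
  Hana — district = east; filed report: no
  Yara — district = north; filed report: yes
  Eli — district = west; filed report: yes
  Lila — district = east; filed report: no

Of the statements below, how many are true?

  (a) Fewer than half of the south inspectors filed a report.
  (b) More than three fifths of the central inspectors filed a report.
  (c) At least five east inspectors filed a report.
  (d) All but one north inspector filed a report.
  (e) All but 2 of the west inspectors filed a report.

(a) south: |A| = 6, |A ∩ B| = 3; needs |A ∩ B| < |A ∖ B| — false.
(b) central: |A| = 8, |A ∩ B| = 4; needs |A ∩ B| / |A| > 3/5 — false.
(c) east: |A| = 9, |A ∩ B| = 4; needs |A ∩ B| ≥ 5 — false.
(d) north: |A| = 8, |A ∩ B| = 7; needs |A ∖ B| = 1 — true.
(e) west: |A| = 6, |A ∩ B| = 5; needs |A ∖ B| = 2 — false.

1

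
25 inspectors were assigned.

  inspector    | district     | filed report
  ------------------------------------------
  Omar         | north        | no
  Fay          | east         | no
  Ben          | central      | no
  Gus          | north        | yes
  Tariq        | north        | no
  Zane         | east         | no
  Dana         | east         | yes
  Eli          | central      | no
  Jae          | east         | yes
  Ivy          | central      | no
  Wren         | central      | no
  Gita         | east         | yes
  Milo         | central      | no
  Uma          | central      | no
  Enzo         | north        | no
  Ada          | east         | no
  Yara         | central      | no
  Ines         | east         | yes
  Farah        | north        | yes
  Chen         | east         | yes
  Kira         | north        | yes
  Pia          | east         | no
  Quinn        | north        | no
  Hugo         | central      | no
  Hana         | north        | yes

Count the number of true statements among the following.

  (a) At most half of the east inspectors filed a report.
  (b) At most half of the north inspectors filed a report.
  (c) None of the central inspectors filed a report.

(a) east: |A| = 9, |A ∩ B| = 5; needs |A ∩ B| ≤ |A ∖ B| — false.
(b) north: |A| = 8, |A ∩ B| = 4; needs |A ∩ B| ≤ |A ∖ B| — true.
(c) central: |A| = 8, |A ∩ B| = 0; needs A ∩ B = ∅ (|A ∩ B| = 0) — true.

2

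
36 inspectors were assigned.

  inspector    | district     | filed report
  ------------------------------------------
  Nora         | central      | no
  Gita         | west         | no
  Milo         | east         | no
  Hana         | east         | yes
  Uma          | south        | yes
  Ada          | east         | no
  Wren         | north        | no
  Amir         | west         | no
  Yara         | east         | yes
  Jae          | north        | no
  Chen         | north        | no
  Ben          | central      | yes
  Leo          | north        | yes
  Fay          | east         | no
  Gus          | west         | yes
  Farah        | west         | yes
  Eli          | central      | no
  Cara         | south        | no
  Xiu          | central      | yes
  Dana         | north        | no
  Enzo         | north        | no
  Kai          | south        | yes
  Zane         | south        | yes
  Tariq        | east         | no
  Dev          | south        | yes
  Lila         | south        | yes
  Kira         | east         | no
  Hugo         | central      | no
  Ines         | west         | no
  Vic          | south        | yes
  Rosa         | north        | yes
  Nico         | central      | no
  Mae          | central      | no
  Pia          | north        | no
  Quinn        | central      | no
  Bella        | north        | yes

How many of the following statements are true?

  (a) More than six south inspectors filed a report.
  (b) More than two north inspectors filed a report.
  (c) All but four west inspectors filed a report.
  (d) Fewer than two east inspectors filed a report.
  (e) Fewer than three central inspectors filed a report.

(a) south: |A| = 7, |A ∩ B| = 6; needs |A ∩ B| > 6 — false.
(b) north: |A| = 9, |A ∩ B| = 3; needs |A ∩ B| > 2 — true.
(c) west: |A| = 5, |A ∩ B| = 2; needs |A ∖ B| = 4 — false.
(d) east: |A| = 7, |A ∩ B| = 2; needs |A ∩ B| < 2 — false.
(e) central: |A| = 8, |A ∩ B| = 2; needs |A ∩ B| < 3 — true.

2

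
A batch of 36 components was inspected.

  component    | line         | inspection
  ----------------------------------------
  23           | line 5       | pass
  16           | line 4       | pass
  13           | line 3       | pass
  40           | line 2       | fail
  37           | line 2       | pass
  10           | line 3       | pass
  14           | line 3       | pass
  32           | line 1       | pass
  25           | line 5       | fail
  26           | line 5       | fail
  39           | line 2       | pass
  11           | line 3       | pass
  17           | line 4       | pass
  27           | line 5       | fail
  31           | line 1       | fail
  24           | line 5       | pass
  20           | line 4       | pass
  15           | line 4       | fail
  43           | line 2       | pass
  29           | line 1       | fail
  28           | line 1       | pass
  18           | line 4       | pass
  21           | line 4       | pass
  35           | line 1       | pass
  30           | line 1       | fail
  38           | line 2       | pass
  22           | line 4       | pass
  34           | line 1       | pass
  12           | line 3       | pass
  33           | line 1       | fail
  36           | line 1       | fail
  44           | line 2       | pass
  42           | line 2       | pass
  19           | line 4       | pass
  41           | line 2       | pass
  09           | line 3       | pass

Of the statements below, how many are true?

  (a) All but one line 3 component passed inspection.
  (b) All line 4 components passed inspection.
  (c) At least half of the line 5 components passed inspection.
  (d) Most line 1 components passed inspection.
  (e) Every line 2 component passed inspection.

(a) line 3: |A| = 6, |A ∩ B| = 6; needs |A ∖ B| = 1 — false.
(b) line 4: |A| = 8, |A ∩ B| = 7; needs A ⊆ B, i.e. every element of A is in B (|A ∖ B| = 0) — false.
(c) line 5: |A| = 5, |A ∩ B| = 2; needs |A ∩ B| ≥ |A ∖ B| — false.
(d) line 1: |A| = 9, |A ∩ B| = 4; needs |A ∩ B| > |A ∖ B| — false.
(e) line 2: |A| = 8, |A ∩ B| = 7; needs A ⊆ B, i.e. every element of A is in B (|A ∖ B| = 0) — false.

0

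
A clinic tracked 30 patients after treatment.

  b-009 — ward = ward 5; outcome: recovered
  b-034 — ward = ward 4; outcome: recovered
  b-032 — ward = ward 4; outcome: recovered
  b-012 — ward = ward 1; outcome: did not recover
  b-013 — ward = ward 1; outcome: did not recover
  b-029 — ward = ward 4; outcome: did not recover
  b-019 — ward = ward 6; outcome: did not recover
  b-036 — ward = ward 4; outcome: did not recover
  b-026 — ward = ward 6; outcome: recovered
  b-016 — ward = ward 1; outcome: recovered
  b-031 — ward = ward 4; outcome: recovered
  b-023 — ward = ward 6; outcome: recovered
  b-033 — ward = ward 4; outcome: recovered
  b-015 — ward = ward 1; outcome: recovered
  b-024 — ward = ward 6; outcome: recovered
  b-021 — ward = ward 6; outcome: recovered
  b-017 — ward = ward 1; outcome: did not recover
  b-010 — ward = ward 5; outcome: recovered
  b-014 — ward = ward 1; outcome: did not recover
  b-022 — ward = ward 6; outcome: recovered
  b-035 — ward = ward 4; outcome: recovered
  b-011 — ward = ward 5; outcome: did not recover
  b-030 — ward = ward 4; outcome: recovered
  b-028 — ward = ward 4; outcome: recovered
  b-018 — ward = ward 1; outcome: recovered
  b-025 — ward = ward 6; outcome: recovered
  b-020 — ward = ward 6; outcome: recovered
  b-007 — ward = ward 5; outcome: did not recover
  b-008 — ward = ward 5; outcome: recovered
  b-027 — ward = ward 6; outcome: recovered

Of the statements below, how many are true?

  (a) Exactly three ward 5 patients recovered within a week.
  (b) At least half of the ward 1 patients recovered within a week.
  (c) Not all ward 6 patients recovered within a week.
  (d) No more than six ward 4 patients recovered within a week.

2

(a) ward 5: |A| = 5, |A ∩ B| = 3; needs |A ∩ B| = 3 — true.
(b) ward 1: |A| = 7, |A ∩ B| = 3; needs |A ∩ B| ≥ |A ∖ B| — false.
(c) ward 6: |A| = 9, |A ∩ B| = 8; needs A ⊄ B (|A ∖ B| ≥ 1) — true.
(d) ward 4: |A| = 9, |A ∩ B| = 7; needs |A ∩ B| ≤ 6 — false.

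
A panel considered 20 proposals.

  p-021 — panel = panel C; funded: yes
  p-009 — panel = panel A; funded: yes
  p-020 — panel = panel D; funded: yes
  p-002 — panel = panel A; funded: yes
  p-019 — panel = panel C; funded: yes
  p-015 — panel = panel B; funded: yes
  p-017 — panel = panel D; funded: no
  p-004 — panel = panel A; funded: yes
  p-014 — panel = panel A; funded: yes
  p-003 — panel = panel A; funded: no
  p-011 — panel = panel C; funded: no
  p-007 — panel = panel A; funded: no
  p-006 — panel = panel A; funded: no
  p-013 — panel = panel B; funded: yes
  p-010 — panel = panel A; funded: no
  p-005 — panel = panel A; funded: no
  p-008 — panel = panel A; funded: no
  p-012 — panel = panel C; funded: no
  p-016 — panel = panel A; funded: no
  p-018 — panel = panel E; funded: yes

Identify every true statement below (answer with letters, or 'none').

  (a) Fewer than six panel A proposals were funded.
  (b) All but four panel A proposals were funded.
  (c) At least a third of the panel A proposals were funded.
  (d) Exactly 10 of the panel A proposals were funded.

(a), (c)

|A| = 11, |A ∩ B| = 4, |A ∖ B| = 7.
(a) |A ∩ B| < 6: holds.
(b) |A ∖ B| = 4: fails.
(c) |A ∩ B| / |A| ≥ 1/3: holds.
(d) |A ∩ B| = 10: fails.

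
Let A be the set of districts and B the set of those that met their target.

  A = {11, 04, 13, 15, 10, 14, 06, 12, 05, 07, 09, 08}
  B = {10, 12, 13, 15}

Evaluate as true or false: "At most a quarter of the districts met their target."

The determiner here denotes the relation: |A ∩ B| / |A| ≤ 1/4.
A (the restrictor) = {11, 04, 13, 15, 10, 14, 06, 12, 05, 07, 09, 08}, |A| = 12.
A ∩ B = {13, 15, 10, 12}, so |A ∩ B| = 4.
A ∖ B = {11, 04, 14, 06, 05, 07, 09, 08}, so |A ∖ B| = 8.
|A ∩ B|/|A| = 4/12, so the statement is false.

False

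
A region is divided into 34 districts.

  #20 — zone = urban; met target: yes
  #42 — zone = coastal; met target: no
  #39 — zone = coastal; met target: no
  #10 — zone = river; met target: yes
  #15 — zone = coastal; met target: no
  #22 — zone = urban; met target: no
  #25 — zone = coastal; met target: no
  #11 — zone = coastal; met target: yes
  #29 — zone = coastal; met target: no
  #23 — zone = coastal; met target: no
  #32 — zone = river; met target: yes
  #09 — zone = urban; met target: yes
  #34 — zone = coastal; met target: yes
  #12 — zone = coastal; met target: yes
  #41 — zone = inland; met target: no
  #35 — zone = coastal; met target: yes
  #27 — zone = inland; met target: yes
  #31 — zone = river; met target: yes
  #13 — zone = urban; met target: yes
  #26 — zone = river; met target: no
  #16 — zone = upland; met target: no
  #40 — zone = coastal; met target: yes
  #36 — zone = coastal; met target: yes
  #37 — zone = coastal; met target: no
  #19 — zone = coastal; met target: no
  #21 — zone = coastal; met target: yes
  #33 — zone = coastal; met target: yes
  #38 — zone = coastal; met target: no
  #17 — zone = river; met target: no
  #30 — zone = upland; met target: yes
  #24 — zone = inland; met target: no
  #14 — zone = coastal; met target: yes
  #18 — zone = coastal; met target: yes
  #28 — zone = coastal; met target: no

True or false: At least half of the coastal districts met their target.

True

Truth condition: |A ∩ B| ≥ |A ∖ B|.
|A| = 20, |A ∩ B| = 10, |A ∖ B| = 10.
10 = 10, so the statement is true.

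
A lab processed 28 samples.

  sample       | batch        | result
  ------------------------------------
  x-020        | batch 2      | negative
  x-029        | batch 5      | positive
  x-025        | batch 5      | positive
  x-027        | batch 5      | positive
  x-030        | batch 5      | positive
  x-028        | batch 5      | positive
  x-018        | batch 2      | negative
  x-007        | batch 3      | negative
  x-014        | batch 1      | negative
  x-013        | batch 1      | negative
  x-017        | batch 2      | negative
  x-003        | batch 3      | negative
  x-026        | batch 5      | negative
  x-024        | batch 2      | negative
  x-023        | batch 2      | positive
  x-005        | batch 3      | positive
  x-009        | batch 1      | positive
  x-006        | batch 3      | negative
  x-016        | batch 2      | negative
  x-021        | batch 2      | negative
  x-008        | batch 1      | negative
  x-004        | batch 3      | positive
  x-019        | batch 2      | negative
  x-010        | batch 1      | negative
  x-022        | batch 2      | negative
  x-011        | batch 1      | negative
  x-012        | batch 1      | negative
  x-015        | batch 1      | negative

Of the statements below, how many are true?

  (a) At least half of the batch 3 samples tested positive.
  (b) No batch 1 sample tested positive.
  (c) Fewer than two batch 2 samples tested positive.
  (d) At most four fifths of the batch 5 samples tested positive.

1

(a) batch 3: |A| = 5, |A ∩ B| = 2; needs |A ∩ B| ≥ |A ∖ B| — false.
(b) batch 1: |A| = 8, |A ∩ B| = 1; needs A ∩ B = ∅ (|A ∩ B| = 0) — false.
(c) batch 2: |A| = 9, |A ∩ B| = 1; needs |A ∩ B| < 2 — true.
(d) batch 5: |A| = 6, |A ∩ B| = 5; needs |A ∩ B| / |A| ≤ 4/5 — false.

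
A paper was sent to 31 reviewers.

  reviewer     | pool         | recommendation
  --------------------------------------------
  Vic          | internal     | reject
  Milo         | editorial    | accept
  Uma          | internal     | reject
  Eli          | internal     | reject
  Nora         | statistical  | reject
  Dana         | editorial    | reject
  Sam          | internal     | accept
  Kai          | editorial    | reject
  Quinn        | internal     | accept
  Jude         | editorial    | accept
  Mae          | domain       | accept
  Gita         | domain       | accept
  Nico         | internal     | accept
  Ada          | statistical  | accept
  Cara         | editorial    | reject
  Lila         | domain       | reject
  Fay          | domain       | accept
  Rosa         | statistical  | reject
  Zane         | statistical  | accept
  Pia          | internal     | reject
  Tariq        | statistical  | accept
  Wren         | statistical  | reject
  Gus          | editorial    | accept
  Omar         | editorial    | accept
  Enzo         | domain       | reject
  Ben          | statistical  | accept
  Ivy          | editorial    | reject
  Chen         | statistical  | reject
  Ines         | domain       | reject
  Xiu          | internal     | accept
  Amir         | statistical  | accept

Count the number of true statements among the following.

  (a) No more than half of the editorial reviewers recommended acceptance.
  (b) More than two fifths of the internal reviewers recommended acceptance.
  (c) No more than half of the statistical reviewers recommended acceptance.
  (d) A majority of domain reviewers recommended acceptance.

(a) editorial: |A| = 8, |A ∩ B| = 4; needs |A ∩ B| ≤ |A ∖ B| — true.
(b) internal: |A| = 8, |A ∩ B| = 4; needs |A ∩ B| / |A| > 2/5 — true.
(c) statistical: |A| = 9, |A ∩ B| = 5; needs |A ∩ B| ≤ |A ∖ B| — false.
(d) domain: |A| = 6, |A ∩ B| = 3; needs |A ∩ B| > |A ∖ B| — false.

2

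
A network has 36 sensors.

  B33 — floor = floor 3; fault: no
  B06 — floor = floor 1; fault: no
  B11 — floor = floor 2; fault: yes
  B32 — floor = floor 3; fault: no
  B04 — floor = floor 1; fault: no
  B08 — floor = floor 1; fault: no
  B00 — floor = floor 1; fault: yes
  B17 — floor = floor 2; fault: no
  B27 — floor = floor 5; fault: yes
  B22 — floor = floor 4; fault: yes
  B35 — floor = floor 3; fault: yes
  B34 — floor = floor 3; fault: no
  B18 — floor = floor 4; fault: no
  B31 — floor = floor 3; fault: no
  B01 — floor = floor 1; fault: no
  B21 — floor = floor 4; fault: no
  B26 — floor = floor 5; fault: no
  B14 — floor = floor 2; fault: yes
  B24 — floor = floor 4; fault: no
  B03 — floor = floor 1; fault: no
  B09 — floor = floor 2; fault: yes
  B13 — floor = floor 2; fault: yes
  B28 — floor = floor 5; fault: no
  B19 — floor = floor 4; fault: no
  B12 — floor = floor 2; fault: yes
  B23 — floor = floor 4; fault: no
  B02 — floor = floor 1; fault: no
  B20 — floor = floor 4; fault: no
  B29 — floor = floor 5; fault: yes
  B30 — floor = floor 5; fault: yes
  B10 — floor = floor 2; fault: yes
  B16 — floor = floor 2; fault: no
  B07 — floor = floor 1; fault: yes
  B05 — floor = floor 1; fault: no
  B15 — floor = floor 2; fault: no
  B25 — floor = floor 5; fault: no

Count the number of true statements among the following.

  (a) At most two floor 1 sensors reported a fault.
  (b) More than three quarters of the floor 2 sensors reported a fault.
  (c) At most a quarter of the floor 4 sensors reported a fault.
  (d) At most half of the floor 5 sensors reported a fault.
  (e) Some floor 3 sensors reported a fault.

(a) floor 1: |A| = 9, |A ∩ B| = 2; needs |A ∩ B| ≤ 2 — true.
(b) floor 2: |A| = 9, |A ∩ B| = 6; needs |A ∩ B| / |A| > 3/4 — false.
(c) floor 4: |A| = 7, |A ∩ B| = 1; needs |A ∩ B| / |A| ≤ 1/4 — true.
(d) floor 5: |A| = 6, |A ∩ B| = 3; needs |A ∩ B| ≤ |A ∖ B| — true.
(e) floor 3: |A| = 5, |A ∩ B| = 1; needs A ∩ B ≠ ∅ (|A ∩ B| ≥ 1) — true.

4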